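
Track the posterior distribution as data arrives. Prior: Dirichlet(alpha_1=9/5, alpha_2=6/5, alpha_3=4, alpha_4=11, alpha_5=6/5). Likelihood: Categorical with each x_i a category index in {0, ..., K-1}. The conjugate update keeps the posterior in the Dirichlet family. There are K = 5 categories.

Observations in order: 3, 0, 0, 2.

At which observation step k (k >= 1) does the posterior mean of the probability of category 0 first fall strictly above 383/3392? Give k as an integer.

obs 1: x=3 → posterior Dirichlet(9/5, 6/5, 4, 12, 6/5)
obs 2: x=0 → posterior Dirichlet(14/5, 6/5, 4, 12, 6/5)
obs 3: x=0 → posterior Dirichlet(19/5, 6/5, 4, 12, 6/5)
obs 4: x=2 → posterior Dirichlet(19/5, 6/5, 5, 12, 6/5)

k = 2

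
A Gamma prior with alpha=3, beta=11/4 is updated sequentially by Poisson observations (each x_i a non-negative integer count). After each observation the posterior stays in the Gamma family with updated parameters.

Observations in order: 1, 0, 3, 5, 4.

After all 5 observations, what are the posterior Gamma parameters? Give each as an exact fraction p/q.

obs 1: x=1 → posterior Gamma(4, 15/4)
obs 2: x=0 → posterior Gamma(4, 19/4)
obs 3: x=3 → posterior Gamma(7, 23/4)
obs 4: x=5 → posterior Gamma(12, 27/4)
obs 5: x=4 → posterior Gamma(16, 31/4)

alpha=16, beta=31/4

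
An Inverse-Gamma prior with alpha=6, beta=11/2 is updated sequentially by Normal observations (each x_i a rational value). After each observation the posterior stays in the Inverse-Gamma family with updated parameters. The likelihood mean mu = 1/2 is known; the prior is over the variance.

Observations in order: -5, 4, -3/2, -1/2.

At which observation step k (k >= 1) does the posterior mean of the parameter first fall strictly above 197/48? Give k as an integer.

k = 2

obs 1: x=-5 → posterior Inverse-Gamma(13/2, 165/8)
obs 2: x=4 → posterior Inverse-Gamma(7, 107/4)
obs 3: x=-3/2 → posterior Inverse-Gamma(15/2, 115/4)
obs 4: x=-1/2 → posterior Inverse-Gamma(8, 117/4)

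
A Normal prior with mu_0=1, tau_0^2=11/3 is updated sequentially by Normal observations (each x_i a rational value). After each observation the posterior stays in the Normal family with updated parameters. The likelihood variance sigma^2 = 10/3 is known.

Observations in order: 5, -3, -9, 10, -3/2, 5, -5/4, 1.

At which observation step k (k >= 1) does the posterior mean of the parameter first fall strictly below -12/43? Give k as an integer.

obs 1: x=5 → posterior Normal(65/21, 110/63)
obs 2: x=-3 → posterior Normal(1, 55/48)
obs 3: x=-9 → posterior Normal(-67/43, 110/129)
obs 4: x=10 → posterior Normal(43/54, 55/81)
obs 5: x=-3/2 → posterior Normal(53/130, 22/39)
obs 6: x=5 → posterior Normal(163/152, 55/114)
obs 7: x=-5/4 → posterior Normal(271/348, 110/261)
obs 8: x=1 → posterior Normal(45/56, 55/147)

k = 3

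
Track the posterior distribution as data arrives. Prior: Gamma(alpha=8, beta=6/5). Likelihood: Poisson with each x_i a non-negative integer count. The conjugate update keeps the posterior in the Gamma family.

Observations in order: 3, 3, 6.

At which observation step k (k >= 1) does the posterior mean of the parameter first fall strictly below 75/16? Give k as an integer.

k = 2

obs 1: x=3 → posterior Gamma(11, 11/5)
obs 2: x=3 → posterior Gamma(14, 16/5)
obs 3: x=6 → posterior Gamma(20, 21/5)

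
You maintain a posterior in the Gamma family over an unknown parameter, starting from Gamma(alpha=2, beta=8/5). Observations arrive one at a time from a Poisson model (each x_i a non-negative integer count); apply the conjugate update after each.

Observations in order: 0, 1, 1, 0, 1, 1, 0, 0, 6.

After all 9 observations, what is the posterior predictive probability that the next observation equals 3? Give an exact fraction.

obs 1: x=0 → posterior Gamma(2, 13/5)
obs 2: x=1 → posterior Gamma(3, 18/5)
obs 3: x=1 → posterior Gamma(4, 23/5)
obs 4: x=0 → posterior Gamma(4, 28/5)
obs 5: x=1 → posterior Gamma(5, 33/5)
obs 6: x=1 → posterior Gamma(6, 38/5)
obs 7: x=0 → posterior Gamma(6, 43/5)
obs 8: x=0 → posterior Gamma(6, 48/5)
obs 9: x=6 → posterior Gamma(12, 53/5)

5588070035920260009041375/70690314220324326940254208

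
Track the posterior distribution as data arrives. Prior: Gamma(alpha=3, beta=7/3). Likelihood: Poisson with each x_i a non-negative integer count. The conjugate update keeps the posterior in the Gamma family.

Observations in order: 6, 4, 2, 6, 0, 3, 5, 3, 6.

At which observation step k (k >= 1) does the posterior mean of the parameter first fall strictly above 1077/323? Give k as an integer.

obs 1: x=6 → posterior Gamma(9, 10/3)
obs 2: x=4 → posterior Gamma(13, 13/3)
obs 3: x=2 → posterior Gamma(15, 16/3)
obs 4: x=6 → posterior Gamma(21, 19/3)
obs 5: x=0 → posterior Gamma(21, 22/3)
obs 6: x=3 → posterior Gamma(24, 25/3)
obs 7: x=5 → posterior Gamma(29, 28/3)
obs 8: x=3 → posterior Gamma(32, 31/3)
obs 9: x=6 → posterior Gamma(38, 34/3)

k = 9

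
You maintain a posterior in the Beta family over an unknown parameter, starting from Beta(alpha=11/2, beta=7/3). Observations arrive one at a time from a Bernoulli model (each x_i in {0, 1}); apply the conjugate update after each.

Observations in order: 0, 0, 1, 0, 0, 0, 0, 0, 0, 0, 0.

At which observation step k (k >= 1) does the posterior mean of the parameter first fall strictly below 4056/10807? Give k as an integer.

obs 1: x=0 → posterior Beta(11/2, 10/3)
obs 2: x=0 → posterior Beta(11/2, 13/3)
obs 3: x=1 → posterior Beta(13/2, 13/3)
obs 4: x=0 → posterior Beta(13/2, 16/3)
obs 5: x=0 → posterior Beta(13/2, 19/3)
obs 6: x=0 → posterior Beta(13/2, 22/3)
obs 7: x=0 → posterior Beta(13/2, 25/3)
obs 8: x=0 → posterior Beta(13/2, 28/3)
obs 9: x=0 → posterior Beta(13/2, 31/3)
obs 10: x=0 → posterior Beta(13/2, 34/3)
obs 11: x=0 → posterior Beta(13/2, 37/3)

k = 10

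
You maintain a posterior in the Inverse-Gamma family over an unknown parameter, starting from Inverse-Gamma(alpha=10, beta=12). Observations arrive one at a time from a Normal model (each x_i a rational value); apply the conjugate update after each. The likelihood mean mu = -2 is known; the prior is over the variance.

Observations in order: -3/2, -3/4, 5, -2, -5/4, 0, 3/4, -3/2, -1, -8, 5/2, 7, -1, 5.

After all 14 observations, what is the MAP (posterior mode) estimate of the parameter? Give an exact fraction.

obs 1: x=-3/2 → posterior Inverse-Gamma(21/2, 97/8)
obs 2: x=-3/4 → posterior Inverse-Gamma(11, 413/32)
obs 3: x=5 → posterior Inverse-Gamma(23/2, 1197/32)
obs 4: x=-2 → posterior Inverse-Gamma(12, 1197/32)
obs 5: x=-5/4 → posterior Inverse-Gamma(25/2, 603/16)
obs 6: x=0 → posterior Inverse-Gamma(13, 635/16)
obs 7: x=3/4 → posterior Inverse-Gamma(27/2, 1391/32)
obs 8: x=-3/2 → posterior Inverse-Gamma(14, 1395/32)
obs 9: x=-1 → posterior Inverse-Gamma(29/2, 1411/32)
obs 10: x=-8 → posterior Inverse-Gamma(15, 1987/32)
obs 11: x=5/2 → posterior Inverse-Gamma(31/2, 2311/32)
obs 12: x=7 → posterior Inverse-Gamma(16, 3607/32)
obs 13: x=-1 → posterior Inverse-Gamma(33/2, 3623/32)
obs 14: x=5 → posterior Inverse-Gamma(17, 4407/32)

1469/192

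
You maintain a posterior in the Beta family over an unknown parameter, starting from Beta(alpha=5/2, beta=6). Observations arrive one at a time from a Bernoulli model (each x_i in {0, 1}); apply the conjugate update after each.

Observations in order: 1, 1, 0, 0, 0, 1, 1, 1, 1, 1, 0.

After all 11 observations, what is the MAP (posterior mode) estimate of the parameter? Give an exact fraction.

17/35

obs 1: x=1 → posterior Beta(7/2, 6)
obs 2: x=1 → posterior Beta(9/2, 6)
obs 3: x=0 → posterior Beta(9/2, 7)
obs 4: x=0 → posterior Beta(9/2, 8)
obs 5: x=0 → posterior Beta(9/2, 9)
obs 6: x=1 → posterior Beta(11/2, 9)
obs 7: x=1 → posterior Beta(13/2, 9)
obs 8: x=1 → posterior Beta(15/2, 9)
obs 9: x=1 → posterior Beta(17/2, 9)
obs 10: x=1 → posterior Beta(19/2, 9)
obs 11: x=0 → posterior Beta(19/2, 10)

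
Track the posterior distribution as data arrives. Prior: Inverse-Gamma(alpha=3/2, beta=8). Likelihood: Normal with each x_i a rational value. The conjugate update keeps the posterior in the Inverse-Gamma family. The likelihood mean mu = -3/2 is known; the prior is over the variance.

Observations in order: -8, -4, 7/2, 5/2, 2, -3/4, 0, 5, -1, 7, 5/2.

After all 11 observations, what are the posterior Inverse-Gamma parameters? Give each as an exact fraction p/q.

obs 1: x=-8 → posterior Inverse-Gamma(2, 233/8)
obs 2: x=-4 → posterior Inverse-Gamma(5/2, 129/4)
obs 3: x=7/2 → posterior Inverse-Gamma(3, 179/4)
obs 4: x=5/2 → posterior Inverse-Gamma(7/2, 211/4)
obs 5: x=2 → posterior Inverse-Gamma(4, 471/8)
obs 6: x=-3/4 → posterior Inverse-Gamma(9/2, 1893/32)
obs 7: x=0 → posterior Inverse-Gamma(5, 1929/32)
obs 8: x=5 → posterior Inverse-Gamma(11/2, 2605/32)
obs 9: x=-1 → posterior Inverse-Gamma(6, 2609/32)
obs 10: x=7 → posterior Inverse-Gamma(13/2, 3765/32)
obs 11: x=5/2 → posterior Inverse-Gamma(7, 4021/32)

alpha=7, beta=4021/32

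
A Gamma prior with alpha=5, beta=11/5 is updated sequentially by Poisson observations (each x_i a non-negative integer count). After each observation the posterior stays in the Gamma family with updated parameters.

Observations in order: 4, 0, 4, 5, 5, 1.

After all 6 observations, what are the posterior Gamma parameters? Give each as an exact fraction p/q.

obs 1: x=4 → posterior Gamma(9, 16/5)
obs 2: x=0 → posterior Gamma(9, 21/5)
obs 3: x=4 → posterior Gamma(13, 26/5)
obs 4: x=5 → posterior Gamma(18, 31/5)
obs 5: x=5 → posterior Gamma(23, 36/5)
obs 6: x=1 → posterior Gamma(24, 41/5)

alpha=24, beta=41/5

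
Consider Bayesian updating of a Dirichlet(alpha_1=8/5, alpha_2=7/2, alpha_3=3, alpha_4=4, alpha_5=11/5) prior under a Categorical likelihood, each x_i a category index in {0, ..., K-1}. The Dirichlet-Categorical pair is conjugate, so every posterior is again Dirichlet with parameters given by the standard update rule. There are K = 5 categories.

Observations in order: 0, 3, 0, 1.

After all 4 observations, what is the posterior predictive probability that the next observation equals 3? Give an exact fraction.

50/183

obs 1: x=0 → posterior Dirichlet(13/5, 7/2, 3, 4, 11/5)
obs 2: x=3 → posterior Dirichlet(13/5, 7/2, 3, 5, 11/5)
obs 3: x=0 → posterior Dirichlet(18/5, 7/2, 3, 5, 11/5)
obs 4: x=1 → posterior Dirichlet(18/5, 9/2, 3, 5, 11/5)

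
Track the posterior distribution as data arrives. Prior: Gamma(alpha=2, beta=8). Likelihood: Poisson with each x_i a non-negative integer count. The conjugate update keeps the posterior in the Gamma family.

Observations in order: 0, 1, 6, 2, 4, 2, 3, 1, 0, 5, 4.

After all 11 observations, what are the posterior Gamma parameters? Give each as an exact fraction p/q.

obs 1: x=0 → posterior Gamma(2, 9)
obs 2: x=1 → posterior Gamma(3, 10)
obs 3: x=6 → posterior Gamma(9, 11)
obs 4: x=2 → posterior Gamma(11, 12)
obs 5: x=4 → posterior Gamma(15, 13)
obs 6: x=2 → posterior Gamma(17, 14)
obs 7: x=3 → posterior Gamma(20, 15)
obs 8: x=1 → posterior Gamma(21, 16)
obs 9: x=0 → posterior Gamma(21, 17)
obs 10: x=5 → posterior Gamma(26, 18)
obs 11: x=4 → posterior Gamma(30, 19)

alpha=30, beta=19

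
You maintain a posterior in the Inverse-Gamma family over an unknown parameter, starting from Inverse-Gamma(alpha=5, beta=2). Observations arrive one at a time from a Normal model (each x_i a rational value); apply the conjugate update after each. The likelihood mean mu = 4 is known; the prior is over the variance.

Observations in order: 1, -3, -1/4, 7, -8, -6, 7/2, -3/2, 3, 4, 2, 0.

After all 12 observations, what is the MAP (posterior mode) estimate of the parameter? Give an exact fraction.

2051/128

obs 1: x=1 → posterior Inverse-Gamma(11/2, 13/2)
obs 2: x=-3 → posterior Inverse-Gamma(6, 31)
obs 3: x=-1/4 → posterior Inverse-Gamma(13/2, 1281/32)
obs 4: x=7 → posterior Inverse-Gamma(7, 1425/32)
obs 5: x=-8 → posterior Inverse-Gamma(15/2, 3729/32)
obs 6: x=-6 → posterior Inverse-Gamma(8, 5329/32)
obs 7: x=7/2 → posterior Inverse-Gamma(17/2, 5333/32)
obs 8: x=-3/2 → posterior Inverse-Gamma(9, 5817/32)
obs 9: x=3 → posterior Inverse-Gamma(19/2, 5833/32)
obs 10: x=4 → posterior Inverse-Gamma(10, 5833/32)
obs 11: x=2 → posterior Inverse-Gamma(21/2, 5897/32)
obs 12: x=0 → posterior Inverse-Gamma(11, 6153/32)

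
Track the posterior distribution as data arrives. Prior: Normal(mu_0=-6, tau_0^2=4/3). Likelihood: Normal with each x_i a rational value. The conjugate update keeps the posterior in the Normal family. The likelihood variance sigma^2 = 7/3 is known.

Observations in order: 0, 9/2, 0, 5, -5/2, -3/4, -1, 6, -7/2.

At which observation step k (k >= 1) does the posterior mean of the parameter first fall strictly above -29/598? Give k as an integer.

k = 8

obs 1: x=0 → posterior Normal(-42/11, 28/33)
obs 2: x=9/2 → posterior Normal(-8/5, 28/45)
obs 3: x=0 → posterior Normal(-24/19, 28/57)
obs 4: x=5 → posterior Normal(-4/23, 28/69)
obs 5: x=-5/2 → posterior Normal(-14/27, 28/81)
obs 6: x=-3/4 → posterior Normal(-17/31, 28/93)
obs 7: x=-1 → posterior Normal(-3/5, 4/15)
obs 8: x=6 → posterior Normal(1/13, 28/117)
obs 9: x=-7/2 → posterior Normal(-11/43, 28/129)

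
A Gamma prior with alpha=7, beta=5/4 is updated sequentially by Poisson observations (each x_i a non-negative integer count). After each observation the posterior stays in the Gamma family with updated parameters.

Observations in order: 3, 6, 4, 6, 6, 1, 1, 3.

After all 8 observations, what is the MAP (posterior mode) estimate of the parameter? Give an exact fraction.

obs 1: x=3 → posterior Gamma(10, 9/4)
obs 2: x=6 → posterior Gamma(16, 13/4)
obs 3: x=4 → posterior Gamma(20, 17/4)
obs 4: x=6 → posterior Gamma(26, 21/4)
obs 5: x=6 → posterior Gamma(32, 25/4)
obs 6: x=1 → posterior Gamma(33, 29/4)
obs 7: x=1 → posterior Gamma(34, 33/4)
obs 8: x=3 → posterior Gamma(37, 37/4)

144/37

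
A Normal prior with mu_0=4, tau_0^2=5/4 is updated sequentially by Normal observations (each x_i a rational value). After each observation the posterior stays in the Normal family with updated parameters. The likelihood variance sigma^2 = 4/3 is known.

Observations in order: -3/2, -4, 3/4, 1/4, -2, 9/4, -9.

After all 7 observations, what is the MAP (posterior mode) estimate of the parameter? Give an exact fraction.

-49/44

obs 1: x=-3/2 → posterior Normal(83/62, 20/31)
obs 2: x=-4 → posterior Normal(-37/92, 10/23)
obs 3: x=3/4 → posterior Normal(-29/244, 20/61)
obs 4: x=1/4 → posterior Normal(-7/152, 5/19)
obs 5: x=-2 → posterior Normal(-67/182, 20/91)
obs 6: x=9/4 → posterior Normal(1/424, 10/53)
obs 7: x=-9 → posterior Normal(-49/44, 20/121)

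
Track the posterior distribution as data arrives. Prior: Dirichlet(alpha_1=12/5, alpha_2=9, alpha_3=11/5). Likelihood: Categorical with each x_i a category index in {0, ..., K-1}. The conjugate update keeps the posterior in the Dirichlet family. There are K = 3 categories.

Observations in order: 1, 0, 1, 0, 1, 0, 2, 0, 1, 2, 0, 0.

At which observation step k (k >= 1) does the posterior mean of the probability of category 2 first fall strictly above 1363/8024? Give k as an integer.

k = 10

obs 1: x=1 → posterior Dirichlet(12/5, 10, 11/5)
obs 2: x=0 → posterior Dirichlet(17/5, 10, 11/5)
obs 3: x=1 → posterior Dirichlet(17/5, 11, 11/5)
obs 4: x=0 → posterior Dirichlet(22/5, 11, 11/5)
obs 5: x=1 → posterior Dirichlet(22/5, 12, 11/5)
obs 6: x=0 → posterior Dirichlet(27/5, 12, 11/5)
obs 7: x=2 → posterior Dirichlet(27/5, 12, 16/5)
obs 8: x=0 → posterior Dirichlet(32/5, 12, 16/5)
obs 9: x=1 → posterior Dirichlet(32/5, 13, 16/5)
obs 10: x=2 → posterior Dirichlet(32/5, 13, 21/5)
obs 11: x=0 → posterior Dirichlet(37/5, 13, 21/5)
obs 12: x=0 → posterior Dirichlet(42/5, 13, 21/5)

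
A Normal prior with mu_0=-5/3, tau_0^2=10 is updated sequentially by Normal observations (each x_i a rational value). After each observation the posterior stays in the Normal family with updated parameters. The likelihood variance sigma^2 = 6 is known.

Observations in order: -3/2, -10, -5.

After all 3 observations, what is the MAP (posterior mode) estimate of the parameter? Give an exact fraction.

-175/36

obs 1: x=-3/2 → posterior Normal(-25/16, 15/4)
obs 2: x=-10 → posterior Normal(-125/26, 30/13)
obs 3: x=-5 → posterior Normal(-175/36, 5/3)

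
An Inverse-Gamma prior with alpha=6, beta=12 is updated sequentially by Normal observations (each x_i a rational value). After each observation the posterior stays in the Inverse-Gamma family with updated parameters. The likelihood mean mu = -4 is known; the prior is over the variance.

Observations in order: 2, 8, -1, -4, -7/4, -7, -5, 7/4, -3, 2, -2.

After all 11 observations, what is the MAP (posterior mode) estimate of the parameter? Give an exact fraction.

2417/200

obs 1: x=2 → posterior Inverse-Gamma(13/2, 30)
obs 2: x=8 → posterior Inverse-Gamma(7, 102)
obs 3: x=-1 → posterior Inverse-Gamma(15/2, 213/2)
obs 4: x=-4 → posterior Inverse-Gamma(8, 213/2)
obs 5: x=-7/4 → posterior Inverse-Gamma(17/2, 3489/32)
obs 6: x=-7 → posterior Inverse-Gamma(9, 3633/32)
obs 7: x=-5 → posterior Inverse-Gamma(19/2, 3649/32)
obs 8: x=7/4 → posterior Inverse-Gamma(10, 2089/16)
obs 9: x=-3 → posterior Inverse-Gamma(21/2, 2097/16)
obs 10: x=2 → posterior Inverse-Gamma(11, 2385/16)
obs 11: x=-2 → posterior Inverse-Gamma(23/2, 2417/16)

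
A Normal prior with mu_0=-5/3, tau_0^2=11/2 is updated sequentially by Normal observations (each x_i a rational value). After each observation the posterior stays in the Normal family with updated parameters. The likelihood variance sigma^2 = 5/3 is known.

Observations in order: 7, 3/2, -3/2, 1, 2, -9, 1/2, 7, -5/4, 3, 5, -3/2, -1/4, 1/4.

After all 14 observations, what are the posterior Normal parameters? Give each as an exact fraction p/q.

obs 1: x=7 → posterior Normal(643/129, 55/43)
obs 2: x=3/2 → posterior Normal(1583/456, 55/76)
obs 3: x=-3/2 → posterior Normal(643/327, 55/109)
obs 4: x=1 → posterior Normal(371/213, 55/142)
obs 5: x=2 → posterior Normal(188/105, 11/35)
obs 6: x=-9 → posterior Normal(49/624, 55/208)
obs 7: x=1/2 → posterior Normal(197/1446, 55/241)
obs 8: x=7 → posterior Normal(1583/1644, 55/274)
obs 9: x=-5/4 → posterior Normal(2671/3684, 55/307)
obs 10: x=3 → posterior Normal(227/240, 11/68)
obs 11: x=5 → posterior Normal(5839/4476, 55/373)
obs 12: x=-3/2 → posterior Normal(5245/4872, 55/406)
obs 13: x=-1/4 → posterior Normal(2573/2634, 55/439)
obs 14: x=1/4 → posterior Normal(5245/5664, 55/472)

mu_0=5245/5664, tau_0^2=55/472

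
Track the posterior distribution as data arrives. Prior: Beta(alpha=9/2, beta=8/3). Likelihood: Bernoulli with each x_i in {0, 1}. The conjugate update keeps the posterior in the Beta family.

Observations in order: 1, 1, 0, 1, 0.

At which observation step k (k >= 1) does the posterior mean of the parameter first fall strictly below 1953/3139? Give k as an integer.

obs 1: x=1 → posterior Beta(11/2, 8/3)
obs 2: x=1 → posterior Beta(13/2, 8/3)
obs 3: x=0 → posterior Beta(13/2, 11/3)
obs 4: x=1 → posterior Beta(15/2, 11/3)
obs 5: x=0 → posterior Beta(15/2, 14/3)

k = 5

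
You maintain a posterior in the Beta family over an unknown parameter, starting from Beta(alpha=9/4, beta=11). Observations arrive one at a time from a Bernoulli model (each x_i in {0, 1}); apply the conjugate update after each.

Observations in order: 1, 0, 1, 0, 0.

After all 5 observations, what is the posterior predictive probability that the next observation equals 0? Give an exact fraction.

obs 1: x=1 → posterior Beta(13/4, 11)
obs 2: x=0 → posterior Beta(13/4, 12)
obs 3: x=1 → posterior Beta(17/4, 12)
obs 4: x=0 → posterior Beta(17/4, 13)
obs 5: x=0 → posterior Beta(17/4, 14)

56/73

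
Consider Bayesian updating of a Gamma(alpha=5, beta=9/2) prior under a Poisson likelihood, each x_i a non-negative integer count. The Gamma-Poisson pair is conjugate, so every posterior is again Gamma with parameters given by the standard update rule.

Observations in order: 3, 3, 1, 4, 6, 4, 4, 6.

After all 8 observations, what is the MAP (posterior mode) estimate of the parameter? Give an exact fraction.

14/5

obs 1: x=3 → posterior Gamma(8, 11/2)
obs 2: x=3 → posterior Gamma(11, 13/2)
obs 3: x=1 → posterior Gamma(12, 15/2)
obs 4: x=4 → posterior Gamma(16, 17/2)
obs 5: x=6 → posterior Gamma(22, 19/2)
obs 6: x=4 → posterior Gamma(26, 21/2)
obs 7: x=4 → posterior Gamma(30, 23/2)
obs 8: x=6 → posterior Gamma(36, 25/2)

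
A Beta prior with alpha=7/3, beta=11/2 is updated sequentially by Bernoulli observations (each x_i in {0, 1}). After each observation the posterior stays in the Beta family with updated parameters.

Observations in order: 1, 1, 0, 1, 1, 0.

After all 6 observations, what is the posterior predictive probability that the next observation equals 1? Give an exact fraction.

38/83

obs 1: x=1 → posterior Beta(10/3, 11/2)
obs 2: x=1 → posterior Beta(13/3, 11/2)
obs 3: x=0 → posterior Beta(13/3, 13/2)
obs 4: x=1 → posterior Beta(16/3, 13/2)
obs 5: x=1 → posterior Beta(19/3, 13/2)
obs 6: x=0 → posterior Beta(19/3, 15/2)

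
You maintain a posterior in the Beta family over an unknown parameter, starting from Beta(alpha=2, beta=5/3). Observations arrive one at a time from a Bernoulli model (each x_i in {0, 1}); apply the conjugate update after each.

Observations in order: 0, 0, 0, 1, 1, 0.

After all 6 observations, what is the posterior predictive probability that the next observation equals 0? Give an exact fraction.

17/29

obs 1: x=0 → posterior Beta(2, 8/3)
obs 2: x=0 → posterior Beta(2, 11/3)
obs 3: x=0 → posterior Beta(2, 14/3)
obs 4: x=1 → posterior Beta(3, 14/3)
obs 5: x=1 → posterior Beta(4, 14/3)
obs 6: x=0 → posterior Beta(4, 17/3)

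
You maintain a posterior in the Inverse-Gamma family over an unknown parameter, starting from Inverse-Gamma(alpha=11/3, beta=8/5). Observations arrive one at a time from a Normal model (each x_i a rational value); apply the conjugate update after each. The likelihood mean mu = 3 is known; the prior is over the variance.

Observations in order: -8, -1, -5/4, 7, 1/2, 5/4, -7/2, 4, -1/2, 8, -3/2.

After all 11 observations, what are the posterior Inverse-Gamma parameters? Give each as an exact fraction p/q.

alpha=55/6, beta=11373/80

obs 1: x=-8 → posterior Inverse-Gamma(25/6, 621/10)
obs 2: x=-1 → posterior Inverse-Gamma(14/3, 701/10)
obs 3: x=-5/4 → posterior Inverse-Gamma(31/6, 12661/160)
obs 4: x=7 → posterior Inverse-Gamma(17/3, 13941/160)
obs 5: x=1/2 → posterior Inverse-Gamma(37/6, 14441/160)
obs 6: x=5/4 → posterior Inverse-Gamma(20/3, 7343/80)
obs 7: x=-7/2 → posterior Inverse-Gamma(43/6, 9033/80)
obs 8: x=4 → posterior Inverse-Gamma(23/3, 9073/80)
obs 9: x=-1/2 → posterior Inverse-Gamma(49/6, 9563/80)
obs 10: x=8 → posterior Inverse-Gamma(26/3, 10563/80)
obs 11: x=-3/2 → posterior Inverse-Gamma(55/6, 11373/80)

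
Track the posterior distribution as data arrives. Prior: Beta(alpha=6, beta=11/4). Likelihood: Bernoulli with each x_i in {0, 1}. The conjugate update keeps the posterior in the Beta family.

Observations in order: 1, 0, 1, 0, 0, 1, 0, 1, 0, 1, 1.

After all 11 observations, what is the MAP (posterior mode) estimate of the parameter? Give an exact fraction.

obs 1: x=1 → posterior Beta(7, 11/4)
obs 2: x=0 → posterior Beta(7, 15/4)
obs 3: x=1 → posterior Beta(8, 15/4)
obs 4: x=0 → posterior Beta(8, 19/4)
obs 5: x=0 → posterior Beta(8, 23/4)
obs 6: x=1 → posterior Beta(9, 23/4)
obs 7: x=0 → posterior Beta(9, 27/4)
obs 8: x=1 → posterior Beta(10, 27/4)
obs 9: x=0 → posterior Beta(10, 31/4)
obs 10: x=1 → posterior Beta(11, 31/4)
obs 11: x=1 → posterior Beta(12, 31/4)

44/71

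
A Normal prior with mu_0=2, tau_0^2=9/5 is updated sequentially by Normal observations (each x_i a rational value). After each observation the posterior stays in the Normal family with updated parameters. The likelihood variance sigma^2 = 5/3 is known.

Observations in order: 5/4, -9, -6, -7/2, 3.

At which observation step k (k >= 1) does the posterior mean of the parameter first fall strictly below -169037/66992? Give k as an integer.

k = 3

obs 1: x=5/4 → posterior Normal(335/208, 45/52)
obs 2: x=-9 → posterior Normal(-637/316, 45/79)
obs 3: x=-6 → posterior Normal(-1285/424, 45/106)
obs 4: x=-7/2 → posterior Normal(-1663/532, 45/133)
obs 5: x=3 → posterior Normal(-1339/640, 9/32)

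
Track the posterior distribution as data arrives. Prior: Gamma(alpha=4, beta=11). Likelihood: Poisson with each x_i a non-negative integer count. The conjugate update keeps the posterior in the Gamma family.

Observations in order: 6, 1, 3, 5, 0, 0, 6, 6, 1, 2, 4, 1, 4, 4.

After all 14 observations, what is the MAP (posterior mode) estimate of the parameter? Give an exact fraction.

46/25

obs 1: x=6 → posterior Gamma(10, 12)
obs 2: x=1 → posterior Gamma(11, 13)
obs 3: x=3 → posterior Gamma(14, 14)
obs 4: x=5 → posterior Gamma(19, 15)
obs 5: x=0 → posterior Gamma(19, 16)
obs 6: x=0 → posterior Gamma(19, 17)
obs 7: x=6 → posterior Gamma(25, 18)
obs 8: x=6 → posterior Gamma(31, 19)
obs 9: x=1 → posterior Gamma(32, 20)
obs 10: x=2 → posterior Gamma(34, 21)
obs 11: x=4 → posterior Gamma(38, 22)
obs 12: x=1 → posterior Gamma(39, 23)
obs 13: x=4 → posterior Gamma(43, 24)
obs 14: x=4 → posterior Gamma(47, 25)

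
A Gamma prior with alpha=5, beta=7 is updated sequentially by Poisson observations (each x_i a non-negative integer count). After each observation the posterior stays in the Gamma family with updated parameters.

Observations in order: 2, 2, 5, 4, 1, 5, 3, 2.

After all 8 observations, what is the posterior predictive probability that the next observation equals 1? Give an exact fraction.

obs 1: x=2 → posterior Gamma(7, 8)
obs 2: x=2 → posterior Gamma(9, 9)
obs 3: x=5 → posterior Gamma(14, 10)
obs 4: x=4 → posterior Gamma(18, 11)
obs 5: x=1 → posterior Gamma(19, 12)
obs 6: x=5 → posterior Gamma(24, 13)
obs 7: x=3 → posterior Gamma(27, 14)
obs 8: x=2 → posterior Gamma(29, 15)

370718714516909234225749969482421875/1329227995784915872903807060280344576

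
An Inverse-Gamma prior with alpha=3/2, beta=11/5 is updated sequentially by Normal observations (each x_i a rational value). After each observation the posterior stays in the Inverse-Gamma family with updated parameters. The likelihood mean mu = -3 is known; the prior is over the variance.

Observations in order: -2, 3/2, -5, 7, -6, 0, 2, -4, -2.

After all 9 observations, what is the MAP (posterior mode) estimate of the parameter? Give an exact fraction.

499/40

obs 1: x=-2 → posterior Inverse-Gamma(2, 27/10)
obs 2: x=3/2 → posterior Inverse-Gamma(5/2, 513/40)
obs 3: x=-5 → posterior Inverse-Gamma(3, 593/40)
obs 4: x=7 → posterior Inverse-Gamma(7/2, 2593/40)
obs 5: x=-6 → posterior Inverse-Gamma(4, 2773/40)
obs 6: x=0 → posterior Inverse-Gamma(9/2, 2953/40)
obs 7: x=2 → posterior Inverse-Gamma(5, 3453/40)
obs 8: x=-4 → posterior Inverse-Gamma(11/2, 3473/40)
obs 9: x=-2 → posterior Inverse-Gamma(6, 3493/40)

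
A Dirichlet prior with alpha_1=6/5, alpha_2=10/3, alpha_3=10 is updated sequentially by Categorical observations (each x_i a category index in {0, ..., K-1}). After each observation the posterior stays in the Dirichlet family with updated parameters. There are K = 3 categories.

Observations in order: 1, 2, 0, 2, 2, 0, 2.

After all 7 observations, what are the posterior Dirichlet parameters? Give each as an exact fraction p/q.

obs 1: x=1 → posterior Dirichlet(6/5, 13/3, 10)
obs 2: x=2 → posterior Dirichlet(6/5, 13/3, 11)
obs 3: x=0 → posterior Dirichlet(11/5, 13/3, 11)
obs 4: x=2 → posterior Dirichlet(11/5, 13/3, 12)
obs 5: x=2 → posterior Dirichlet(11/5, 13/3, 13)
obs 6: x=0 → posterior Dirichlet(16/5, 13/3, 13)
obs 7: x=2 → posterior Dirichlet(16/5, 13/3, 14)

alpha_1=16/5, alpha_2=13/3, alpha_3=14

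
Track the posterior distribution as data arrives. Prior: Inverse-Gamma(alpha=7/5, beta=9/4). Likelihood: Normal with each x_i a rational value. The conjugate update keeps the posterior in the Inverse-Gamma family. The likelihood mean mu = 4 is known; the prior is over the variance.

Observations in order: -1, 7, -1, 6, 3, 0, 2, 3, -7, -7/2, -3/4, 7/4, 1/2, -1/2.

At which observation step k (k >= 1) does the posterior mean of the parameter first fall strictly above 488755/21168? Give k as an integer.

obs 1: x=-1 → posterior Inverse-Gamma(19/10, 59/4)
obs 2: x=7 → posterior Inverse-Gamma(12/5, 77/4)
obs 3: x=-1 → posterior Inverse-Gamma(29/10, 127/4)
obs 4: x=6 → posterior Inverse-Gamma(17/5, 135/4)
obs 5: x=3 → posterior Inverse-Gamma(39/10, 137/4)
obs 6: x=0 → posterior Inverse-Gamma(22/5, 169/4)
obs 7: x=2 → posterior Inverse-Gamma(49/10, 177/4)
obs 8: x=3 → posterior Inverse-Gamma(27/5, 179/4)
obs 9: x=-7 → posterior Inverse-Gamma(59/10, 421/4)
obs 10: x=-7/2 → posterior Inverse-Gamma(32/5, 1067/8)
obs 11: x=-3/4 → posterior Inverse-Gamma(69/10, 4629/32)
obs 12: x=7/4 → posterior Inverse-Gamma(37/5, 2355/16)
obs 13: x=1/2 → posterior Inverse-Gamma(79/10, 2453/16)
obs 14: x=-1/2 → posterior Inverse-Gamma(42/5, 2615/16)

k = 10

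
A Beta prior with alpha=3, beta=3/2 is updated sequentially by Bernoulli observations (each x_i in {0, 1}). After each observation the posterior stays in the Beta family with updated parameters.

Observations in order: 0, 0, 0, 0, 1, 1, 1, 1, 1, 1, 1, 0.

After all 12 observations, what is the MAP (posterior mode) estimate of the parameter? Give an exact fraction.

obs 1: x=0 → posterior Beta(3, 5/2)
obs 2: x=0 → posterior Beta(3, 7/2)
obs 3: x=0 → posterior Beta(3, 9/2)
obs 4: x=0 → posterior Beta(3, 11/2)
obs 5: x=1 → posterior Beta(4, 11/2)
obs 6: x=1 → posterior Beta(5, 11/2)
obs 7: x=1 → posterior Beta(6, 11/2)
obs 8: x=1 → posterior Beta(7, 11/2)
obs 9: x=1 → posterior Beta(8, 11/2)
obs 10: x=1 → posterior Beta(9, 11/2)
obs 11: x=1 → posterior Beta(10, 11/2)
obs 12: x=0 → posterior Beta(10, 13/2)

18/29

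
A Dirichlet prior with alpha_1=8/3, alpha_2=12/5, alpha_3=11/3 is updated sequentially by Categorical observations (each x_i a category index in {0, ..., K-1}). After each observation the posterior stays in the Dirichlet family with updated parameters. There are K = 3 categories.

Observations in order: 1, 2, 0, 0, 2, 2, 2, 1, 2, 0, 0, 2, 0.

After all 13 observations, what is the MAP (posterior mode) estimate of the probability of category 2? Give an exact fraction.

obs 1: x=1 → posterior Dirichlet(8/3, 17/5, 11/3)
obs 2: x=2 → posterior Dirichlet(8/3, 17/5, 14/3)
obs 3: x=0 → posterior Dirichlet(11/3, 17/5, 14/3)
obs 4: x=0 → posterior Dirichlet(14/3, 17/5, 14/3)
obs 5: x=2 → posterior Dirichlet(14/3, 17/5, 17/3)
obs 6: x=2 → posterior Dirichlet(14/3, 17/5, 20/3)
obs 7: x=2 → posterior Dirichlet(14/3, 17/5, 23/3)
obs 8: x=1 → posterior Dirichlet(14/3, 22/5, 23/3)
obs 9: x=2 → posterior Dirichlet(14/3, 22/5, 26/3)
obs 10: x=0 → posterior Dirichlet(17/3, 22/5, 26/3)
obs 11: x=0 → posterior Dirichlet(20/3, 22/5, 26/3)
obs 12: x=2 → posterior Dirichlet(20/3, 22/5, 29/3)
obs 13: x=0 → posterior Dirichlet(23/3, 22/5, 29/3)

130/281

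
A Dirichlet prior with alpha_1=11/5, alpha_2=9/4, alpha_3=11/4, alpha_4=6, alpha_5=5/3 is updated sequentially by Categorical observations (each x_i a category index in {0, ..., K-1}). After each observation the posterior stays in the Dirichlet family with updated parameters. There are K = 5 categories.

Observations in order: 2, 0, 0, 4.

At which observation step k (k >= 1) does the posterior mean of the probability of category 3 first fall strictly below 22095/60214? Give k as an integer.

obs 1: x=2 → posterior Dirichlet(11/5, 9/4, 15/4, 6, 5/3)
obs 2: x=0 → posterior Dirichlet(16/5, 9/4, 15/4, 6, 5/3)
obs 3: x=0 → posterior Dirichlet(21/5, 9/4, 15/4, 6, 5/3)
obs 4: x=4 → posterior Dirichlet(21/5, 9/4, 15/4, 6, 8/3)

k = 2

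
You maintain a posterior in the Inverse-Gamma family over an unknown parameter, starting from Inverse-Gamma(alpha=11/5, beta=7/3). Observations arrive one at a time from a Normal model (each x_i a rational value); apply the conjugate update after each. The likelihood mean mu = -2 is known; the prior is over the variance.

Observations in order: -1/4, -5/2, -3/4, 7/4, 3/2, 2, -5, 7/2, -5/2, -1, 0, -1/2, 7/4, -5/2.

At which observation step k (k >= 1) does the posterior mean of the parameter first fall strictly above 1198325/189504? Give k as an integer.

obs 1: x=-1/4 → posterior Inverse-Gamma(27/10, 371/96)
obs 2: x=-5/2 → posterior Inverse-Gamma(16/5, 383/96)
obs 3: x=-3/4 → posterior Inverse-Gamma(37/10, 229/48)
obs 4: x=7/4 → posterior Inverse-Gamma(21/5, 1133/96)
obs 5: x=3/2 → posterior Inverse-Gamma(47/10, 1721/96)
obs 6: x=2 → posterior Inverse-Gamma(26/5, 2489/96)
obs 7: x=-5 → posterior Inverse-Gamma(57/10, 2921/96)
obs 8: x=7/2 → posterior Inverse-Gamma(31/5, 4373/96)
obs 9: x=-5/2 → posterior Inverse-Gamma(67/10, 4385/96)
obs 10: x=-1 → posterior Inverse-Gamma(36/5, 4433/96)
obs 11: x=0 → posterior Inverse-Gamma(77/10, 4625/96)
obs 12: x=-1/2 → posterior Inverse-Gamma(41/5, 4733/96)
obs 13: x=7/4 → posterior Inverse-Gamma(87/10, 169/3)
obs 14: x=-5/2 → posterior Inverse-Gamma(46/5, 1355/24)

k = 7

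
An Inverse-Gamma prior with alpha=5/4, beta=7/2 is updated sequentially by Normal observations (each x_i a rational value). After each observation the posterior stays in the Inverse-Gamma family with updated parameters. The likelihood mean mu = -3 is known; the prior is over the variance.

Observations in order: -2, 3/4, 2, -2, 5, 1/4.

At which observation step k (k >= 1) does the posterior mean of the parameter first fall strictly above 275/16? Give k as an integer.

obs 1: x=-2 → posterior Inverse-Gamma(7/4, 4)
obs 2: x=3/4 → posterior Inverse-Gamma(9/4, 353/32)
obs 3: x=2 → posterior Inverse-Gamma(11/4, 753/32)
obs 4: x=-2 → posterior Inverse-Gamma(13/4, 769/32)
obs 5: x=5 → posterior Inverse-Gamma(15/4, 1793/32)
obs 6: x=1/4 → posterior Inverse-Gamma(17/4, 981/16)

k = 5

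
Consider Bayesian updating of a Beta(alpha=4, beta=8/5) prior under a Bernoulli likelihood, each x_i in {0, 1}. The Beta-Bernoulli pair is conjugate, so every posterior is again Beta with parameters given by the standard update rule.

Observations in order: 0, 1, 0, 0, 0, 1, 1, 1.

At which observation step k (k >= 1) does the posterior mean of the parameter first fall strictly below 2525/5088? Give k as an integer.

obs 1: x=0 → posterior Beta(4, 13/5)
obs 2: x=1 → posterior Beta(5, 13/5)
obs 3: x=0 → posterior Beta(5, 18/5)
obs 4: x=0 → posterior Beta(5, 23/5)
obs 5: x=0 → posterior Beta(5, 28/5)
obs 6: x=1 → posterior Beta(6, 28/5)
obs 7: x=1 → posterior Beta(7, 28/5)
obs 8: x=1 → posterior Beta(8, 28/5)

k = 5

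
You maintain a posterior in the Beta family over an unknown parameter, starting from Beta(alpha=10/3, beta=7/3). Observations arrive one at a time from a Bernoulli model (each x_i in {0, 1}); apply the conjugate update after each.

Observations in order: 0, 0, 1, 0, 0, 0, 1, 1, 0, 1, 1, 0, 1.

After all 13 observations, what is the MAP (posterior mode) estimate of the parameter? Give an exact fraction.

1/2

obs 1: x=0 → posterior Beta(10/3, 10/3)
obs 2: x=0 → posterior Beta(10/3, 13/3)
obs 3: x=1 → posterior Beta(13/3, 13/3)
obs 4: x=0 → posterior Beta(13/3, 16/3)
obs 5: x=0 → posterior Beta(13/3, 19/3)
obs 6: x=0 → posterior Beta(13/3, 22/3)
obs 7: x=1 → posterior Beta(16/3, 22/3)
obs 8: x=1 → posterior Beta(19/3, 22/3)
obs 9: x=0 → posterior Beta(19/3, 25/3)
obs 10: x=1 → posterior Beta(22/3, 25/3)
obs 11: x=1 → posterior Beta(25/3, 25/3)
obs 12: x=0 → posterior Beta(25/3, 28/3)
obs 13: x=1 → posterior Beta(28/3, 28/3)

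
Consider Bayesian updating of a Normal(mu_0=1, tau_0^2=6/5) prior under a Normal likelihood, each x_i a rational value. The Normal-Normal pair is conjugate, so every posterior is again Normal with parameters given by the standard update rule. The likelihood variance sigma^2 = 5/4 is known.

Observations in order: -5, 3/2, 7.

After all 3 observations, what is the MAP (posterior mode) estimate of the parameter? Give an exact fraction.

obs 1: x=-5 → posterior Normal(-95/49, 30/49)
obs 2: x=3/2 → posterior Normal(-59/73, 30/73)
obs 3: x=7 → posterior Normal(109/97, 30/97)

109/97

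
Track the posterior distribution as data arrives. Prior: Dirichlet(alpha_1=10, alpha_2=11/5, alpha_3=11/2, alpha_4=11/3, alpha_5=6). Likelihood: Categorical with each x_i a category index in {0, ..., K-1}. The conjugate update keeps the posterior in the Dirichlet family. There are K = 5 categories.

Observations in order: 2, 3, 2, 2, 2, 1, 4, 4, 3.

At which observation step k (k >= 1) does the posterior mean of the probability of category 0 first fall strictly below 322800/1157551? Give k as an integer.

obs 1: x=2 → posterior Dirichlet(10, 11/5, 13/2, 11/3, 6)
obs 2: x=3 → posterior Dirichlet(10, 11/5, 13/2, 14/3, 6)
obs 3: x=2 → posterior Dirichlet(10, 11/5, 15/2, 14/3, 6)
obs 4: x=2 → posterior Dirichlet(10, 11/5, 17/2, 14/3, 6)
obs 5: x=2 → posterior Dirichlet(10, 11/5, 19/2, 14/3, 6)
obs 6: x=1 → posterior Dirichlet(10, 16/5, 19/2, 14/3, 6)
obs 7: x=4 → posterior Dirichlet(10, 16/5, 19/2, 14/3, 7)
obs 8: x=4 → posterior Dirichlet(10, 16/5, 19/2, 14/3, 8)
obs 9: x=3 → posterior Dirichlet(10, 16/5, 19/2, 17/3, 8)

k = 9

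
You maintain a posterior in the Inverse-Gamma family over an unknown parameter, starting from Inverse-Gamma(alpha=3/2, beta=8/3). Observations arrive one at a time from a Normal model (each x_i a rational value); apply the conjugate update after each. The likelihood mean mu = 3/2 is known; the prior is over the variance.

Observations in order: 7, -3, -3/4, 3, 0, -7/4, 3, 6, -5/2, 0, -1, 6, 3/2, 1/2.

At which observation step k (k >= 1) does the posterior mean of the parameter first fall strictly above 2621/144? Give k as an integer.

obs 1: x=7 → posterior Inverse-Gamma(2, 427/24)
obs 2: x=-3 → posterior Inverse-Gamma(5/2, 335/12)
obs 3: x=-3/4 → posterior Inverse-Gamma(3, 2923/96)
obs 4: x=3 → posterior Inverse-Gamma(7/2, 3031/96)
obs 5: x=0 → posterior Inverse-Gamma(4, 3139/96)
obs 6: x=-7/4 → posterior Inverse-Gamma(9/2, 1823/48)
obs 7: x=3 → posterior Inverse-Gamma(5, 1877/48)
obs 8: x=6 → posterior Inverse-Gamma(11/2, 2363/48)
obs 9: x=-5/2 → posterior Inverse-Gamma(6, 2747/48)
obs 10: x=0 → posterior Inverse-Gamma(13/2, 2801/48)
obs 11: x=-1 → posterior Inverse-Gamma(7, 2951/48)
obs 12: x=6 → posterior Inverse-Gamma(15/2, 3437/48)
obs 13: x=3/2 → posterior Inverse-Gamma(8, 3437/48)
obs 14: x=1/2 → posterior Inverse-Gamma(17/2, 3461/48)

k = 2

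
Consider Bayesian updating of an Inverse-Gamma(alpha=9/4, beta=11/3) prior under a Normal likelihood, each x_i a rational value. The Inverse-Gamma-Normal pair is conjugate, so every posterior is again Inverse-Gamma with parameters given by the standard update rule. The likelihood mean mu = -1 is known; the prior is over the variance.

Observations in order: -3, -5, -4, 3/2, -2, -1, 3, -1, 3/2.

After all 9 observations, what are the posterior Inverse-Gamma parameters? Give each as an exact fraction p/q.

alpha=27/4, beta=395/12

obs 1: x=-3 → posterior Inverse-Gamma(11/4, 17/3)
obs 2: x=-5 → posterior Inverse-Gamma(13/4, 41/3)
obs 3: x=-4 → posterior Inverse-Gamma(15/4, 109/6)
obs 4: x=3/2 → posterior Inverse-Gamma(17/4, 511/24)
obs 5: x=-2 → posterior Inverse-Gamma(19/4, 523/24)
obs 6: x=-1 → posterior Inverse-Gamma(21/4, 523/24)
obs 7: x=3 → posterior Inverse-Gamma(23/4, 715/24)
obs 8: x=-1 → posterior Inverse-Gamma(25/4, 715/24)
obs 9: x=3/2 → posterior Inverse-Gamma(27/4, 395/12)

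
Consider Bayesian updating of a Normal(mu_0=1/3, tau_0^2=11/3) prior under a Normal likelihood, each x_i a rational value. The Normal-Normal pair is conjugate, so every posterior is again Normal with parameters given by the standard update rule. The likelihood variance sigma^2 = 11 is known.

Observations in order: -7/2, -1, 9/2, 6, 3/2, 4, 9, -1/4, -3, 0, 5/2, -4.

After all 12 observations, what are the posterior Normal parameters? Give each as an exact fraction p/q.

mu_0=67/60, tau_0^2=11/15

obs 1: x=-7/2 → posterior Normal(-5/8, 11/4)
obs 2: x=-1 → posterior Normal(-7/10, 11/5)
obs 3: x=9/2 → posterior Normal(1/6, 11/6)
obs 4: x=6 → posterior Normal(1, 11/7)
obs 5: x=3/2 → posterior Normal(17/16, 11/8)
obs 6: x=4 → posterior Normal(25/18, 11/9)
obs 7: x=9 → posterior Normal(43/20, 11/10)
obs 8: x=-1/4 → posterior Normal(85/44, 1)
obs 9: x=-3 → posterior Normal(73/48, 11/12)
obs 10: x=0 → posterior Normal(73/52, 11/13)
obs 11: x=5/2 → posterior Normal(83/56, 11/14)
obs 12: x=-4 → posterior Normal(67/60, 11/15)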